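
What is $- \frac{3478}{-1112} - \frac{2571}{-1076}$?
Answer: $\frac{206290}{37391} \approx 5.5171$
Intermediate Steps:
$- \frac{3478}{-1112} - \frac{2571}{-1076} = \left(-3478\right) \left(- \frac{1}{1112}\right) - - \frac{2571}{1076} = \frac{1739}{556} + \frac{2571}{1076} = \frac{206290}{37391}$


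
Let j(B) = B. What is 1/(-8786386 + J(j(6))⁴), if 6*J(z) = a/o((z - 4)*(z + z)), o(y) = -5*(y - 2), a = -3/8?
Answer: -9595125760000/84306478645903359999 ≈ -1.1381e-7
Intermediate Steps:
a = -3/8 (a = -3*⅛ = -3/8 ≈ -0.37500)
o(y) = 10 - 5*y (o(y) = -5*(-2 + y) = 10 - 5*y)
J(z) = -1/(16*(10 - 10*z*(-4 + z))) (J(z) = (-3/(8*(10 - 5*(z - 4)*(z + z))))/6 = (-3/(8*(10 - 5*(-4 + z)*2*z)))/6 = (-3/(8*(10 - 10*z*(-4 + z))))/6 = -1/(16*(10 - 10*z*(-4 + z))))
1/(-8786386 + J(j(6))⁴) = 1/(-8786386 + (1/(160*(-1 + 6*(-4 + 6))))⁴) = 1/(-8786386 + (1/(160*(-1 + 6*2)))⁴) = 1/(-8786386 + (1/(160*(-1 + 12)))⁴) = 1/(-8786386 + ((1/160)/11)⁴) = 1/(-8786386 + ((1/160)*(1/11))⁴) = 1/(-8786386 + (1/1760)⁴) = 1/(-8786386 + 1/9595125760000) = 1/(-84306478645903359999/9595125760000) = -9595125760000/84306478645903359999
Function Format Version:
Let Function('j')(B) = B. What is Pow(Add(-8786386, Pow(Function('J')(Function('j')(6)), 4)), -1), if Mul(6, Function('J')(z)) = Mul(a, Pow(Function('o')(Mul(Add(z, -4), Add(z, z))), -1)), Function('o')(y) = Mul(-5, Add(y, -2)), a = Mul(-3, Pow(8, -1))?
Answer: Rational(-9595125760000, 84306478645903359999) ≈ -1.1381e-7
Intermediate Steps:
a = Rational(-3, 8) (a = Mul(-3, Rational(1, 8)) = Rational(-3, 8) ≈ -0.37500)
Function('o')(y) = Add(10, Mul(-5, y)) (Function('o')(y) = Mul(-5, Add(-2, y)) = Add(10, Mul(-5, y)))
Function('J')(z) = Mul(Rational(-1, 16), Pow(Add(10, Mul(-10, z, Add(-4, z))), -1)) (Function('J')(z) = Mul(Rational(1, 6), Mul(Rational(-3, 8), Pow(Add(10, Mul(-5, Mul(Add(z, -4), Add(z, z)))), -1))) = Mul(Rational(1, 6), Mul(Rational(-3, 8), Pow(Add(10, Mul(-5, Mul(Add(-4, z), Mul(2, z)))), -1))) = Mul(Rational(1, 6), Mul(Rational(-3, 8), Pow(Add(10, Mul(-5, Mul(2, z, Add(-4, z)))), -1))) = Mul(Rational(1, 6), Mul(Rational(-3, 8), Pow(Add(10, Mul(-10, z, Add(-4, z))), -1))) = Mul(Rational(-1, 16), Pow(Add(10, Mul(-10, z, Add(-4, z))), -1)))
Pow(Add(-8786386, Pow(Function('J')(Function('j')(6)), 4)), -1) = Pow(Add(-8786386, Pow(Mul(Rational(1, 160), Pow(Add(-1, Mul(6, Add(-4, 6))), -1)), 4)), -1) = Pow(Add(-8786386, Pow(Mul(Rational(1, 160), Pow(Add(-1, Mul(6, 2)), -1)), 4)), -1) = Pow(Add(-8786386, Pow(Mul(Rational(1, 160), Pow(Add(-1, 12), -1)), 4)), -1) = Pow(Add(-8786386, Pow(Mul(Rational(1, 160), Pow(11, -1)), 4)), -1) = Pow(Add(-8786386, Pow(Mul(Rational(1, 160), Rational(1, 11)), 4)), -1) = Pow(Add(-8786386, Pow(Rational(1, 1760), 4)), -1) = Pow(Add(-8786386, Rational(1, 9595125760000)), -1) = Pow(Rational(-84306478645903359999, 9595125760000), -1) = Rational(-9595125760000, 84306478645903359999)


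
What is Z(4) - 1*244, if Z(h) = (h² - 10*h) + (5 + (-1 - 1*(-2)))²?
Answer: -232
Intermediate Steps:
Z(h) = 36 + h² - 10*h (Z(h) = (h² - 10*h) + (5 + (-1 + 2))² = (h² - 10*h) + (5 + 1)² = (h² - 10*h) + 6² = (h² - 10*h) + 36 = 36 + h² - 10*h)
Z(4) - 1*244 = (36 + 4² - 10*4) - 1*244 = (36 + 16 - 40) - 244 = 12 - 244 = -232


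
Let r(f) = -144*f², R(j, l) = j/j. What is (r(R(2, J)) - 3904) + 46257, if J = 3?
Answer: 42209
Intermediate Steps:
R(j, l) = 1
(r(R(2, J)) - 3904) + 46257 = (-144*1² - 3904) + 46257 = (-144*1 - 3904) + 46257 = (-144 - 3904) + 46257 = -4048 + 46257 = 42209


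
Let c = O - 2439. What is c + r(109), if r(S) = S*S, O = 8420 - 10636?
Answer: 7226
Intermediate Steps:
O = -2216
c = -4655 (c = -2216 - 2439 = -4655)
r(S) = S**2
c + r(109) = -4655 + 109**2 = -4655 + 11881 = 7226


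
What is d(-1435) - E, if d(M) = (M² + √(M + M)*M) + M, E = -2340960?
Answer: 4398750 - 1435*I*√2870 ≈ 4.3988e+6 - 76876.0*I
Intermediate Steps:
d(M) = M + M² + √2*M^(3/2) (d(M) = (M² + √(2*M)*M) + M = (M² + (√2*√M)*M) + M = (M² + √2*M^(3/2)) + M = M + M² + √2*M^(3/2))
d(-1435) - E = (-1435 + (-1435)² + √2*(-1435)^(3/2)) - 1*(-2340960) = (-1435 + 2059225 + √2*(-1435*I*√1435)) + 2340960 = (-1435 + 2059225 - 1435*I*√2870) + 2340960 = (2057790 - 1435*I*√2870) + 2340960 = 4398750 - 1435*I*√2870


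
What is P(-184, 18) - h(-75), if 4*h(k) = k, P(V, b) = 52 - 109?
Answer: -153/4 ≈ -38.250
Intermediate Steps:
P(V, b) = -57
h(k) = k/4
P(-184, 18) - h(-75) = -57 - (-75)/4 = -57 - 1*(-75/4) = -57 + 75/4 = -153/4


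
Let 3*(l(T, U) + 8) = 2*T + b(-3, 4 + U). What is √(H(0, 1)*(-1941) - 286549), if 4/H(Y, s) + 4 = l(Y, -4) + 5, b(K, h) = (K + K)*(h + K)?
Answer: I*√278785 ≈ 528.0*I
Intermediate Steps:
b(K, h) = 2*K*(K + h) (b(K, h) = (2*K)*(K + h) = 2*K*(K + h))
l(T, U) = -10 - 2*U + 2*T/3 (l(T, U) = -8 + (2*T + 2*(-3)*(-3 + (4 + U)))/3 = -8 + (2*T + 2*(-3)*(1 + U))/3 = -8 + (2*T + (-6 - 6*U))/3 = -8 + (-6 - 6*U + 2*T)/3 = -8 + (-2 - 2*U + 2*T/3) = -10 - 2*U + 2*T/3)
H(Y, s) = 4/(-1 + 2*Y/3) (H(Y, s) = 4/(-4 + ((-10 - 2*(-4) + 2*Y/3) + 5)) = 4/(-4 + ((-10 + 8 + 2*Y/3) + 5)) = 4/(-4 + ((-2 + 2*Y/3) + 5)) = 4/(-4 + (3 + 2*Y/3)) = 4/(-1 + 2*Y/3))
√(H(0, 1)*(-1941) - 286549) = √((12/(-3 + 2*0))*(-1941) - 286549) = √((12/(-3 + 0))*(-1941) - 286549) = √((12/(-3))*(-1941) - 286549) = √((12*(-⅓))*(-1941) - 286549) = √(-4*(-1941) - 286549) = √(7764 - 286549) = √(-278785) = I*√278785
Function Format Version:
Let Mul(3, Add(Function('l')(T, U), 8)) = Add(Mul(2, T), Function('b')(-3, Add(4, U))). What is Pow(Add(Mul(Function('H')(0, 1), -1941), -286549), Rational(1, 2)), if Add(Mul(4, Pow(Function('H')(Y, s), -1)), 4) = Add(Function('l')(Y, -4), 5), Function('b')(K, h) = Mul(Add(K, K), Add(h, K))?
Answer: Mul(I, Pow(278785, Rational(1, 2))) ≈ Mul(528.00, I)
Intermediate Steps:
Function('b')(K, h) = Mul(2, K, Add(K, h)) (Function('b')(K, h) = Mul(Mul(2, K), Add(K, h)) = Mul(2, K, Add(K, h)))
Function('l')(T, U) = Add(-10, Mul(-2, U), Mul(Rational(2, 3), T)) (Function('l')(T, U) = Add(-8, Mul(Rational(1, 3), Add(Mul(2, T), Mul(2, -3, Add(-3, Add(4, U)))))) = Add(-8, Mul(Rational(1, 3), Add(Mul(2, T), Mul(2, -3, Add(1, U))))) = Add(-8, Mul(Rational(1, 3), Add(Mul(2, T), Add(-6, Mul(-6, U))))) = Add(-8, Mul(Rational(1, 3), Add(-6, Mul(-6, U), Mul(2, T)))) = Add(-8, Add(-2, Mul(-2, U), Mul(Rational(2, 3), T))) = Add(-10, Mul(-2, U), Mul(Rational(2, 3), T)))
Function('H')(Y, s) = Mul(4, Pow(Add(-1, Mul(Rational(2, 3), Y)), -1)) (Function('H')(Y, s) = Mul(4, Pow(Add(-4, Add(Add(-10, Mul(-2, -4), Mul(Rational(2, 3), Y)), 5)), -1)) = Mul(4, Pow(Add(-4, Add(Add(-10, 8, Mul(Rational(2, 3), Y)), 5)), -1)) = Mul(4, Pow(Add(-4, Add(Add(-2, Mul(Rational(2, 3), Y)), 5)), -1)) = Mul(4, Pow(Add(-4, Add(3, Mul(Rational(2, 3), Y))), -1)) = Mul(4, Pow(Add(-1, Mul(Rational(2, 3), Y)), -1)))
Pow(Add(Mul(Function('H')(0, 1), -1941), -286549), Rational(1, 2)) = Pow(Add(Mul(Mul(12, Pow(Add(-3, Mul(2, 0)), -1)), -1941), -286549), Rational(1, 2)) = Pow(Add(Mul(Mul(12, Pow(Add(-3, 0), -1)), -1941), -286549), Rational(1, 2)) = Pow(Add(Mul(Mul(12, Pow(-3, -1)), -1941), -286549), Rational(1, 2)) = Pow(Add(Mul(Mul(12, Rational(-1, 3)), -1941), -286549), Rational(1, 2)) = Pow(Add(Mul(-4, -1941), -286549), Rational(1, 2)) = Pow(Add(7764, -286549), Rational(1, 2)) = Pow(-278785, Rational(1, 2)) = Mul(I, Pow(278785, Rational(1, 2)))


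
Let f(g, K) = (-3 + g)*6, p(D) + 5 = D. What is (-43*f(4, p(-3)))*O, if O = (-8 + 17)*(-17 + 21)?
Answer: -9288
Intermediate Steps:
p(D) = -5 + D
O = 36 (O = 9*4 = 36)
f(g, K) = -18 + 6*g
(-43*f(4, p(-3)))*O = -43*(-18 + 6*4)*36 = -43*(-18 + 24)*36 = -43*6*36 = -258*36 = -9288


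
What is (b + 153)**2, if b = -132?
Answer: 441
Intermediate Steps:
(b + 153)**2 = (-132 + 153)**2 = 21**2 = 441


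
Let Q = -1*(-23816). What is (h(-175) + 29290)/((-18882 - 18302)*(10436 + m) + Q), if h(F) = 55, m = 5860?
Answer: -29345/605926648 ≈ -4.8430e-5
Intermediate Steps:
Q = 23816
(h(-175) + 29290)/((-18882 - 18302)*(10436 + m) + Q) = (55 + 29290)/((-18882 - 18302)*(10436 + 5860) + 23816) = 29345/(-37184*16296 + 23816) = 29345/(-605950464 + 23816) = 29345/(-605926648) = 29345*(-1/605926648) = -29345/605926648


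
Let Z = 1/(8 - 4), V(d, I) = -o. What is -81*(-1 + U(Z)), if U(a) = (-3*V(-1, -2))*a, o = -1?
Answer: 567/4 ≈ 141.75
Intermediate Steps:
V(d, I) = 1 (V(d, I) = -1*(-1) = 1)
Z = ¼ (Z = 1/4 = ¼ ≈ 0.25000)
U(a) = -3*a (U(a) = (-3*1)*a = -3*a)
-81*(-1 + U(Z)) = -81*(-1 - 3*¼) = -81*(-1 - ¾) = -81*(-7/4) = 567/4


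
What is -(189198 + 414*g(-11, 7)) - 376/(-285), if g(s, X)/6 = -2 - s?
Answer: -60292514/285 ≈ -2.1155e+5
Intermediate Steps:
g(s, X) = -12 - 6*s (g(s, X) = 6*(-2 - s) = -12 - 6*s)
-(189198 + 414*g(-11, 7)) - 376/(-285) = -(184230 + 27324) - 376/(-285) = -414/(1/((-12 + 66) + 457)) - 376*(-1/285) = -414/(1/(54 + 457)) + 376/285 = -414/(1/511) + 376/285 = -414/1/511 + 376/285 = -414*511 + 376/285 = -211554 + 376/285 = -60292514/285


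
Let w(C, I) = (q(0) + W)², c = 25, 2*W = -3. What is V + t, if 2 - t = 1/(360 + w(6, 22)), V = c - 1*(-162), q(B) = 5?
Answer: 281417/1489 ≈ 189.00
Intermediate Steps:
W = -3/2 (W = (½)*(-3) = -3/2 ≈ -1.5000)
w(C, I) = 49/4 (w(C, I) = (5 - 3/2)² = (7/2)² = 49/4)
V = 187 (V = 25 - 1*(-162) = 25 + 162 = 187)
t = 2974/1489 (t = 2 - 1/(360 + 49/4) = 2 - 1/1489/4 = 2 - 1*4/1489 = 2 - 4/1489 = 2974/1489 ≈ 1.9973)
V + t = 187 + 2974/1489 = 281417/1489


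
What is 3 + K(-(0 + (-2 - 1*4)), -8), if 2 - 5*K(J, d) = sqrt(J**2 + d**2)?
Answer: 7/5 ≈ 1.4000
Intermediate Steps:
K(J, d) = 2/5 - sqrt(J**2 + d**2)/5
3 + K(-(0 + (-2 - 1*4)), -8) = 3 + (2/5 - sqrt((-(0 + (-2 - 1*4)))**2 + (-8)**2)/5) = 3 + (2/5 - sqrt((-(0 + (-2 - 4)))**2 + 64)/5) = 3 + (2/5 - sqrt((-(0 - 6))**2 + 64)/5) = 3 + (2/5 - sqrt((-1*(-6))**2 + 64)/5) = 3 + (2/5 - sqrt(6**2 + 64)/5) = 3 + (2/5 - sqrt(36 + 64)/5) = 3 + (2/5 - sqrt(100)/5) = 3 + (2/5 - 1/5*10) = 3 + (2/5 - 2) = 3 - 8/5 = 7/5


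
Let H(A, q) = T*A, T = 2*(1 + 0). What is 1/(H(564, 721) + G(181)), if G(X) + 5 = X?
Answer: 1/1304 ≈ 0.00076687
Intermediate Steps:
G(X) = -5 + X
T = 2 (T = 2*1 = 2)
H(A, q) = 2*A
1/(H(564, 721) + G(181)) = 1/(2*564 + (-5 + 181)) = 1/(1128 + 176) = 1/1304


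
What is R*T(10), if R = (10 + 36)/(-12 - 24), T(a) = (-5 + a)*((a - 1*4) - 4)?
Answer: -115/9 ≈ -12.778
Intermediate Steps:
T(a) = (-8 + a)*(-5 + a) (T(a) = (-5 + a)*((a - 4) - 4) = (-5 + a)*((-4 + a) - 4) = (-5 + a)*(-8 + a) = (-8 + a)*(-5 + a))
R = -23/18 (R = 46/(-36) = 46*(-1/36) = -23/18 ≈ -1.2778)
R*T(10) = -23*(40 + 10**2 - 13*10)/18 = -23*(40 + 100 - 130)/18 = -23/18*10 = -115/9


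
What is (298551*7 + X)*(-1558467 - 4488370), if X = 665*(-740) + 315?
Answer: -9663280898264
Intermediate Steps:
X = -491785 (X = -492100 + 315 = -491785)
(298551*7 + X)*(-1558467 - 4488370) = (298551*7 - 491785)*(-1558467 - 4488370) = (2089857 - 491785)*(-6046837) = 1598072*(-6046837) = -9663280898264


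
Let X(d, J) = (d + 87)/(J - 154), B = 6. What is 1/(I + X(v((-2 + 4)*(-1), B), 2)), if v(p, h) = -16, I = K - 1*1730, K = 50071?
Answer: 152/7347761 ≈ 2.0687e-5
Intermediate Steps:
I = 48341 (I = 50071 - 1*1730 = 50071 - 1730 = 48341)
X(d, J) = (87 + d)/(-154 + J)
1/(I + X(v((-2 + 4)*(-1), B), 2)) = 1/(48341 + (87 - 16)/(-154 + 2)) = 1/(48341 + 71/(-152)) = 1/(48341 - 1/152*71) = 1/(48341 - 71/152) = 1/(7347761/152) = 152/7347761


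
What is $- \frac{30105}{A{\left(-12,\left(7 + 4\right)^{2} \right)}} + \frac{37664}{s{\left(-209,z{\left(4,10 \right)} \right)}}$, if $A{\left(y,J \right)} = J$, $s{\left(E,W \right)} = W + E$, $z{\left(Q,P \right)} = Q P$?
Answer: $- \frac{9645089}{20449} \approx -471.67$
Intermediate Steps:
$z{\left(Q,P \right)} = P Q$
$s{\left(E,W \right)} = E + W$
$- \frac{30105}{A{\left(-12,\left(7 + 4\right)^{2} \right)}} + \frac{37664}{s{\left(-209,z{\left(4,10 \right)} \right)}} = - \frac{30105}{\left(7 + 4\right)^{2}} + \frac{37664}{-209 + 10 \cdot 4} = - \frac{30105}{11^{2}} + \frac{37664}{-209 + 40} = - \frac{30105}{121} + \frac{37664}{-169} = \left(-30105\right) \frac{1}{121} + 37664 \left(- \frac{1}{169}\right) = - \frac{30105}{121} - \frac{37664}{169} = - \frac{9645089}{20449}$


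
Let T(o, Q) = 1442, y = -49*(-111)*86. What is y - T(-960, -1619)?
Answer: 466312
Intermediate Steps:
y = 467754 (y = 5439*86 = 467754)
y - T(-960, -1619) = 467754 - 1*1442 = 467754 - 1442 = 466312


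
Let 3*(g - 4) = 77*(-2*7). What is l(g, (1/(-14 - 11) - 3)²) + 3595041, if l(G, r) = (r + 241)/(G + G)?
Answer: 4790391663297/1332500 ≈ 3.5950e+6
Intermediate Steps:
g = -1066/3 (g = 4 + (77*(-2*7))/3 = 4 + (77*(-14))/3 = 4 + (⅓)*(-1078) = 4 - 1078/3 = -1066/3 ≈ -355.33)
l(G, r) = (241 + r)/(2*G) (l(G, r) = (241 + r)/((2*G)) = (241 + r)*(1/(2*G)) = (241 + r)/(2*G))
l(g, (1/(-14 - 11) - 3)²) + 3595041 = (241 + (1/(-14 - 11) - 3)²)/(2*(-1066/3)) + 3595041 = (½)*(-3/1066)*(241 + (1/(-25) - 3)²) + 3595041 = (½)*(-3/1066)*(241 + (-1/25 - 3)²) + 3595041 = (½)*(-3/1066)*(241 + (-76/25)²) + 3595041 = (½)*(-3/1066)*(241 + 5776/625) + 3595041 = (½)*(-3/1066)*(156401/625) + 3595041 = -469203/1332500 + 3595041 = 4790391663297/1332500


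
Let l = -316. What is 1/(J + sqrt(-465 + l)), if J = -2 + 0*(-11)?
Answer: -2/785 - I*sqrt(781)/785 ≈ -0.0025478 - 0.0356*I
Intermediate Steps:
J = -2 (J = -2 + 0 = -2)
1/(J + sqrt(-465 + l)) = 1/(-2 + sqrt(-465 - 316)) = 1/(-2 + sqrt(-781)) = 1/(-2 + I*sqrt(781))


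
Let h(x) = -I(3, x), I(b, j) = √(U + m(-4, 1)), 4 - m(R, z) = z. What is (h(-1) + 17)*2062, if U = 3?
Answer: 35054 - 2062*√6 ≈ 30003.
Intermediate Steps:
m(R, z) = 4 - z
I(b, j) = √6 (I(b, j) = √(3 + (4 - 1*1)) = √(3 + (4 - 1)) = √(3 + 3) = √6)
h(x) = -√6
(h(-1) + 17)*2062 = (-√6 + 17)*2062 = (17 - √6)*2062 = 35054 - 2062*√6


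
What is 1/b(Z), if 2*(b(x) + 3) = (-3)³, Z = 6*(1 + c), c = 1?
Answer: -2/33 ≈ -0.060606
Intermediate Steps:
Z = 12 (Z = 6*(1 + 1) = 6*2 = 12)
b(x) = -33/2 (b(x) = -3 + (½)*(-3)³ = -3 + (½)*(-27) = -3 - 27/2 = -33/2)
1/b(Z) = 1/(-33/2) = -2/33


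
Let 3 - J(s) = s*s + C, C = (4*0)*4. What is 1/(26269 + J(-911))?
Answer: -1/803649 ≈ -1.2443e-6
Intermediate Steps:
C = 0 (C = 0*4 = 0)
J(s) = 3 - s² (J(s) = 3 - (s*s + 0) = 3 - (s² + 0) = 3 - s²)
1/(26269 + J(-911)) = 1/(26269 + (3 - 1*(-911)²)) = 1/(26269 + (3 - 1*829921)) = 1/(26269 + (3 - 829921)) = 1/(26269 - 829918) = 1/(-803649) = -1/803649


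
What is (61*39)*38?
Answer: 90402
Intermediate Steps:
(61*39)*38 = 2379*38 = 90402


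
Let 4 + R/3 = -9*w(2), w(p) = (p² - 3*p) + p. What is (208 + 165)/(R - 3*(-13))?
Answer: 373/27 ≈ 13.815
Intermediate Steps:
w(p) = p² - 2*p
R = -12 (R = -12 + 3*(-18*(-2 + 2)) = -12 + 3*(-18*0) = -12 + 3*(-9*0) = -12 + 3*0 = -12 + 0 = -12)
(208 + 165)/(R - 3*(-13)) = (208 + 165)/(-12 - 3*(-13)) = 373/(-12 + 39) = 373/27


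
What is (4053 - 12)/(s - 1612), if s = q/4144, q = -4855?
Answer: -16745904/6684983 ≈ -2.5050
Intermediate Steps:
s = -4855/4144 ≈ -1.1716
(4053 - 12)/(s - 1612) = (4053 - 12)/(-4855/4144 - 1612) = 4041/(-6684983/4144) = 4041*(-4144/6684983) = -16745904/6684983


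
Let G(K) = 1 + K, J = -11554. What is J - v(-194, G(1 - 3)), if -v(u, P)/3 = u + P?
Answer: -12139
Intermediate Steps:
v(u, P) = -3*P - 3*u (v(u, P) = -3*(u + P) = -3*(P + u) = -3*P - 3*u)
J - v(-194, G(1 - 3)) = -11554 - (-3*(1 + (1 - 3)) - 3*(-194)) = -11554 - (-3*(1 - 2) + 582) = -11554 - (-3*(-1) + 582) = -11554 - (3 + 582) = -11554 - 1*585 = -11554 - 585 = -12139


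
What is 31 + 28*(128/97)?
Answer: 6591/97 ≈ 67.948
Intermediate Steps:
31 + 28*(128/97) = 31 + 3584/97 = 6591/97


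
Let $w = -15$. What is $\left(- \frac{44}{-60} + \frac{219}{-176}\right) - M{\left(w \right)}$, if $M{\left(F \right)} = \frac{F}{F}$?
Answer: $- \frac{3989}{2640} \approx -1.511$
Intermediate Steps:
$M{\left(F \right)} = 1$
$\left(- \frac{44}{-60} + \frac{219}{-176}\right) - M{\left(w \right)} = \left(- \frac{44}{-60} + \frac{219}{-176}\right) - 1 = \left(\left(-44\right) \left(- \frac{1}{60}\right) + 219 \left(- \frac{1}{176}\right)\right) - 1 = \left(\frac{11}{15} - \frac{219}{176}\right) - 1 = - \frac{1349}{2640} - 1 = - \frac{3989}{2640}$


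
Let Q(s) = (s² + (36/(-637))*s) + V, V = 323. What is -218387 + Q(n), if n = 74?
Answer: -135421220/637 ≈ -2.1259e+5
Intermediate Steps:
Q(s) = 323 + s² - 36*s/637 (Q(s) = (s² + (36/(-637))*s) + 323 = (s² + (36*(-1/637))*s) + 323 = (s² - 36*s/637) + 323 = 323 + s² - 36*s/637)
-218387 + Q(n) = -218387 + (323 + 74² - 36/637*74) = -218387 + (323 + 5476 - 2664/637) = -218387 + 3691299/637 = -135421220/637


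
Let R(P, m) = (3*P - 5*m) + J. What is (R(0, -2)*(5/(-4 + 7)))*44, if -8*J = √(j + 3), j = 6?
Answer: 4235/6 ≈ 705.83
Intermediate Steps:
J = -3/8 (J = -√(6 + 3)/8 = -√9/8 = -⅛*3 = -3/8 ≈ -0.37500)
R(P, m) = -3/8 - 5*m + 3*P (R(P, m) = (3*P - 5*m) - 3/8 = (-5*m + 3*P) - 3/8 = -3/8 - 5*m + 3*P)
(R(0, -2)*(5/(-4 + 7)))*44 = ((-3/8 - 5*(-2) + 3*0)*(5/(-4 + 7)))*44 = ((-3/8 + 10 + 0)*(5/3))*44 = (77*((⅓)*5)/8)*44 = ((77/8)*(5/3))*44 = (385/24)*44 = 4235/6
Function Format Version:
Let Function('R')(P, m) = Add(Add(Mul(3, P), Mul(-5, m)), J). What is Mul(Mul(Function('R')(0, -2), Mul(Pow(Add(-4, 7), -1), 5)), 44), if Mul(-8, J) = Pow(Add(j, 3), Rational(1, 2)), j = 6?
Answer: Rational(4235, 6) ≈ 705.83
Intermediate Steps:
J = Rational(-3, 8) (J = Mul(Rational(-1, 8), Pow(Add(6, 3), Rational(1, 2))) = Mul(Rational(-1, 8), Pow(9, Rational(1, 2))) = Mul(Rational(-1, 8), 3) = Rational(-3, 8) ≈ -0.37500)
Function('R')(P, m) = Add(Rational(-3, 8), Mul(-5, m), Mul(3, P)) (Function('R')(P, m) = Add(Add(Mul(3, P), Mul(-5, m)), Rational(-3, 8)) = Add(Add(Mul(-5, m), Mul(3, P)), Rational(-3, 8)) = Add(Rational(-3, 8), Mul(-5, m), Mul(3, P)))
Mul(Mul(Function('R')(0, -2), Mul(Pow(Add(-4, 7), -1), 5)), 44) = Mul(Mul(Add(Rational(-3, 8), Mul(-5, -2), Mul(3, 0)), Mul(Pow(Add(-4, 7), -1), 5)), 44) = Mul(Mul(Add(Rational(-3, 8), 10, 0), Mul(Pow(3, -1), 5)), 44) = Mul(Mul(Rational(77, 8), Mul(Rational(1, 3), 5)), 44) = Mul(Mul(Rational(77, 8), Rational(5, 3)), 44) = Mul(Rational(385, 24), 44) = Rational(4235, 6)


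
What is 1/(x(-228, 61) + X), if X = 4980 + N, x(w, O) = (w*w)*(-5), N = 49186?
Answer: -1/205754 ≈ -4.8602e-6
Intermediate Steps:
x(w, O) = -5*w**2 (x(w, O) = w**2*(-5) = -5*w**2)
X = 54166 (X = 4980 + 49186 = 54166)
1/(x(-228, 61) + X) = 1/(-5*(-228)**2 + 54166) = 1/(-5*51984 + 54166) = 1/(-259920 + 54166) = 1/(-205754) = -1/205754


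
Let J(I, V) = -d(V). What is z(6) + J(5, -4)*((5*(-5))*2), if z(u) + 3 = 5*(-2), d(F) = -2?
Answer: -113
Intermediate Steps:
J(I, V) = 2 (J(I, V) = -1*(-2) = 2)
z(u) = -13 (z(u) = -3 + 5*(-2) = -3 - 10 = -13)
z(6) + J(5, -4)*((5*(-5))*2) = -13 + 2*((5*(-5))*2) = -13 + 2*(-25*2) = -13 + 2*(-50) = -13 - 100 = -113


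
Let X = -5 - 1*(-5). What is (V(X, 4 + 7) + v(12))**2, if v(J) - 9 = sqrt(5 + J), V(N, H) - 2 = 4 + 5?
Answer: (20 + sqrt(17))**2 ≈ 581.92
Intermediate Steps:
X = 0 (X = -5 + 5 = 0)
V(N, H) = 11 (V(N, H) = 2 + (4 + 5) = 2 + 9 = 11)
v(J) = 9 + sqrt(5 + J)
(V(X, 4 + 7) + v(12))**2 = (11 + (9 + sqrt(5 + 12)))**2 = (11 + (9 + sqrt(17)))**2 = (20 + sqrt(17))**2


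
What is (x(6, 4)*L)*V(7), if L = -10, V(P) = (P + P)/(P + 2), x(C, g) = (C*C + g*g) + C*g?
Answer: -10640/9 ≈ -1182.2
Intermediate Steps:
x(C, g) = C² + g² + C*g (x(C, g) = (C² + g²) + C*g = C² + g² + C*g)
V(P) = 2*P/(2 + P) (V(P) = (2*P)/(2 + P) = 2*P/(2 + P))
(x(6, 4)*L)*V(7) = ((6² + 4² + 6*4)*(-10))*(2*7/(2 + 7)) = ((36 + 16 + 24)*(-10))*(2*7/9) = (76*(-10))*(2*7*(⅑)) = -760*14/9 = -10640/9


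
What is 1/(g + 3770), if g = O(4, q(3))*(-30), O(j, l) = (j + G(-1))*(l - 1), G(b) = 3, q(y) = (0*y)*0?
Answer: 1/3980 ≈ 0.00025126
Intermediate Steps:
q(y) = 0 (q(y) = 0*0 = 0)
O(j, l) = (-1 + l)*(3 + j) (O(j, l) = (j + 3)*(l - 1) = (3 + j)*(-1 + l) = (-1 + l)*(3 + j))
g = 210 (g = (-3 - 1*4 + 3*0 + 4*0)*(-30) = (-3 - 4 + 0 + 0)*(-30) = -7*(-30) = 210)
1/(g + 3770) = 1/(210 + 3770) = 1/3980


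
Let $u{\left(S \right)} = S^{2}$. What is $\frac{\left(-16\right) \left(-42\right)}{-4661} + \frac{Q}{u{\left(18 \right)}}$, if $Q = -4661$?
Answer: $- \frac{21942649}{1510164} \approx -14.53$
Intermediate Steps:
$\frac{\left(-16\right) \left(-42\right)}{-4661} + \frac{Q}{u{\left(18 \right)}} = \frac{\left(-16\right) \left(-42\right)}{-4661} - \frac{4661}{18^{2}} = 672 \left(- \frac{1}{4661}\right) - \frac{4661}{324} = - \frac{672}{4661} - \frac{4661}{324} = - \frac{21942649}{1510164}$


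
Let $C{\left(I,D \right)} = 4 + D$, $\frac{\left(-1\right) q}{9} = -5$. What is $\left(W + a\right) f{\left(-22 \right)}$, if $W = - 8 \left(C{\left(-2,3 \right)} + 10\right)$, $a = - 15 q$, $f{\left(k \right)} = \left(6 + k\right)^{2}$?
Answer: $-207616$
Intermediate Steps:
$q = 45$ ($q = \left(-9\right) \left(-5\right) = 45$)
$a = -675$ ($a = \left(-15\right) 45 = -675$)
$W = -136$ ($W = - 8 \left(\left(4 + 3\right) + 10\right) = - 8 \left(7 + 10\right) = \left(-8\right) 17 = -136$)
$\left(W + a\right) f{\left(-22 \right)} = \left(-136 - 675\right) \left(6 - 22\right)^{2} = - 811 \left(-16\right)^{2} = \left(-811\right) 256 = -207616$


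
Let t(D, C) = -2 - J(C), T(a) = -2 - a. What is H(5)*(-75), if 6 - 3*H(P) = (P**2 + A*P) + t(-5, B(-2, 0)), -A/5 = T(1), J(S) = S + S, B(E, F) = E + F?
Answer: 2400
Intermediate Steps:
J(S) = 2*S
t(D, C) = -2 - 2*C
A = 15 (A = -5*(-2 - 1*1) = -5*(-2 - 1) = -5*(-3) = 15)
H(P) = 4/3 - 5*P - P**2/3 (H(P) = 2 - ((P**2 + 15*P) + (-2 - 2*(-2 + 0)))/3 = 2 - ((P**2 + 15*P) + (-2 - 2*(-2)))/3 = 2 - ((P**2 + 15*P) + (-2 + 4))/3 = 2 - ((P**2 + 15*P) + 2)/3 = 2 - (2 + P**2 + 15*P)/3 = 2 + (-2/3 - 5*P - P**2/3) = 4/3 - 5*P - P**2/3)
H(5)*(-75) = (4/3 - 5*5 - 1/3*5**2)*(-75) = (4/3 - 25 - 1/3*25)*(-75) = (4/3 - 25 - 25/3)*(-75) = -32*(-75) = 2400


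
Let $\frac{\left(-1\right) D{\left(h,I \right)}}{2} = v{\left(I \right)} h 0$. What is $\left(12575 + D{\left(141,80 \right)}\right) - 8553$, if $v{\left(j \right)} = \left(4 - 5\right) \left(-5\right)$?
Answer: $4022$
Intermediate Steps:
$v{\left(j \right)} = 5$ ($v{\left(j \right)} = \left(-1\right) \left(-5\right) = 5$)
$D{\left(h,I \right)} = 0$ ($D{\left(h,I \right)} = - 2 \cdot 5 h 0 = \left(-2\right) 0 = 0$)
$\left(12575 + D{\left(141,80 \right)}\right) - 8553 = \left(12575 + 0\right) - 8553 = 12575 - 8553 = 4022$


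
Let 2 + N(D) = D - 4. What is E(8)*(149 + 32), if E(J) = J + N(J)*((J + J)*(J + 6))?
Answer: 82536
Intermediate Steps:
N(D) = -6 + D (N(D) = -2 + (D - 4) = -2 + (-4 + D) = -6 + D)
E(J) = J + 2*J*(-6 + J)*(6 + J) (E(J) = J + (-6 + J)*((J + J)*(J + 6)) = J + (-6 + J)*((2*J)*(6 + J)) = J + (-6 + J)*(2*J*(6 + J)) = J + 2*J*(-6 + J)*(6 + J))
E(8)*(149 + 32) = (8*(-71 + 2*8²))*(149 + 32) = (8*(-71 + 2*64))*181 = (8*(-71 + 128))*181 = (8*57)*181 = 456*181 = 82536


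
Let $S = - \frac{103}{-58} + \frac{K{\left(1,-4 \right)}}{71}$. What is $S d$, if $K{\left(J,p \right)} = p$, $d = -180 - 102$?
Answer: $- \frac{998421}{2059} \approx -484.91$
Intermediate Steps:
$d = -282$ ($d = -180 - 102 = -282$)
$S = \frac{7081}{4118}$ ($S = - \frac{103}{-58} - \frac{4}{71} = \left(-103\right) \left(- \frac{1}{58}\right) - \frac{4}{71} = \frac{103}{58} - \frac{4}{71} = \frac{7081}{4118} \approx 1.7195$)
$S d = \frac{7081}{4118} \left(-282\right) = - \frac{998421}{2059}$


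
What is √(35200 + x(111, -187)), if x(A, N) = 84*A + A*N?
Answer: √23767 ≈ 154.17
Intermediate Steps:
√(35200 + x(111, -187)) = √(35200 + 111*(84 - 187)) = √(35200 + 111*(-103)) = √(35200 - 11433) = √23767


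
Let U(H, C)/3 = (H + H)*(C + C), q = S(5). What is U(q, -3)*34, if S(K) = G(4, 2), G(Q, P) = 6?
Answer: -7344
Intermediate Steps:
S(K) = 6
q = 6
U(H, C) = 12*C*H (U(H, C) = 3*((H + H)*(C + C)) = 3*((2*H)*(2*C)) = 3*(4*C*H) = 12*C*H)
U(q, -3)*34 = (12*(-3)*6)*34 = -216*34 = -7344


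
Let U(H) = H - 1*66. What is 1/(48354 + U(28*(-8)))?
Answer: 1/48064 ≈ 2.0806e-5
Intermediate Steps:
U(H) = -66 + H (U(H) = H - 66 = -66 + H)
1/(48354 + U(28*(-8))) = 1/(48354 + (-66 + 28*(-8))) = 1/(48354 + (-66 - 224)) = 1/(48354 - 290) = 1/48064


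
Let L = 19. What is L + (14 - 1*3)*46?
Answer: 525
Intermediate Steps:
L + (14 - 1*3)*46 = 19 + (14 - 1*3)*46 = 19 + (14 - 3)*46 = 19 + 11*46 = 19 + 506 = 525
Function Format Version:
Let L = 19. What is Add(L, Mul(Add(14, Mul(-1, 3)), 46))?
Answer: 525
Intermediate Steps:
Add(L, Mul(Add(14, Mul(-1, 3)), 46)) = Add(19, Mul(Add(14, Mul(-1, 3)), 46)) = Add(19, Mul(Add(14, -3), 46)) = Add(19, Mul(11, 46)) = Add(19, 506) = 525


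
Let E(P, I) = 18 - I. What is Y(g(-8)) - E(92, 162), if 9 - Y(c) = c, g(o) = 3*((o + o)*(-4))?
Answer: -39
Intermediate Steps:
g(o) = -24*o (g(o) = 3*((2*o)*(-4)) = 3*(-8*o) = -24*o)
Y(c) = 9 - c
Y(g(-8)) - E(92, 162) = (9 - (-24)*(-8)) - (18 - 1*162) = (9 - 1*192) - (18 - 162) = (9 - 192) - 1*(-144) = -183 + 144 = -39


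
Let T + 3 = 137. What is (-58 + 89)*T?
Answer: 4154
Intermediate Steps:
T = 134 (T = -3 + 137 = 134)
(-58 + 89)*T = (-58 + 89)*134 = 31*134 = 4154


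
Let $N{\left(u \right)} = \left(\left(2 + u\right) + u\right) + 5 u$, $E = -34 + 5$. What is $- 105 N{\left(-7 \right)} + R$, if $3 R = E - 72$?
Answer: $\frac{14704}{3} \approx 4901.3$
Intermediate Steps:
$E = -29$
$N{\left(u \right)} = 2 + 7 u$ ($N{\left(u \right)} = \left(2 + 2 u\right) + 5 u = 2 + 7 u$)
$R = - \frac{101}{3}$ ($R = \frac{-29 - 72}{3} = \frac{1}{3} \left(-101\right) = - \frac{101}{3} \approx -33.667$)
$- 105 N{\left(-7 \right)} + R = - 105 \left(2 + 7 \left(-7\right)\right) - \frac{101}{3} = - 105 \left(2 - 49\right) - \frac{101}{3} = \left(-105\right) \left(-47\right) - \frac{101}{3} = 4935 - \frac{101}{3} = \frac{14704}{3}$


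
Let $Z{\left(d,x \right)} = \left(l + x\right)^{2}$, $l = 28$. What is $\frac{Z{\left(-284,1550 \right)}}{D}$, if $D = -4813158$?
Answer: $- \frac{415014}{802193} \approx -0.51735$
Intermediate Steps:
$Z{\left(d,x \right)} = \left(28 + x\right)^{2}$
$\frac{Z{\left(-284,1550 \right)}}{D} = \frac{\left(28 + 1550\right)^{2}}{-4813158} = 1578^{2} \left(- \frac{1}{4813158}\right) = 2490084 \left(- \frac{1}{4813158}\right) = - \frac{415014}{802193}$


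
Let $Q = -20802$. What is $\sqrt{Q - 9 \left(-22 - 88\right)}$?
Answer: $2 i \sqrt{4953} \approx 140.76 i$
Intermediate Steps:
$\sqrt{Q - 9 \left(-22 - 88\right)} = \sqrt{-20802 - 9 \left(-22 - 88\right)} = \sqrt{-20802 - -990} = \sqrt{-20802 + 990} = \sqrt{-19812} = 2 i \sqrt{4953}$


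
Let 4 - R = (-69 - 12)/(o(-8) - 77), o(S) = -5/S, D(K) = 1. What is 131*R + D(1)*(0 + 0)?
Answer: 235276/611 ≈ 385.07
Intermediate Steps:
R = 1796/611 (R = 4 - (-69 - 12)/(-5/(-8) - 77) = 4 - (-81)/(-5*(-⅛) - 77) = 4 - (-81)/(5/8 - 77) = 4 - (-81)/(-611/8) = 4 - (-81)*(-8)/611 = 4 - 1*648/611 = 4 - 648/611 = 1796/611 ≈ 2.9394)
131*R + D(1)*(0 + 0) = 131*(1796/611) + 1*(0 + 0) = 235276/611 + 1*0 = 235276/611 + 0 = 235276/611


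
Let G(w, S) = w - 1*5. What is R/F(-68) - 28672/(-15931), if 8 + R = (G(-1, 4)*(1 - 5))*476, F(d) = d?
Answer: -44979650/270827 ≈ -166.08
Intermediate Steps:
G(w, S) = -5 + w (G(w, S) = w - 5 = -5 + w)
R = 11416 (R = -8 + ((-5 - 1)*(1 - 5))*476 = -8 - 6*(-4)*476 = -8 + 24*476 = -8 + 11424 = 11416)
R/F(-68) - 28672/(-15931) = 11416/(-68) - 28672/(-15931) = 11416*(-1/68) - 28672*(-1/15931) = -2854/17 + 28672/15931 = -44979650/270827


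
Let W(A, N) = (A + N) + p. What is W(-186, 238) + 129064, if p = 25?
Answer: 129141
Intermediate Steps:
W(A, N) = 25 + A + N (W(A, N) = (A + N) + 25 = 25 + A + N)
W(-186, 238) + 129064 = (25 - 186 + 238) + 129064 = 77 + 129064 = 129141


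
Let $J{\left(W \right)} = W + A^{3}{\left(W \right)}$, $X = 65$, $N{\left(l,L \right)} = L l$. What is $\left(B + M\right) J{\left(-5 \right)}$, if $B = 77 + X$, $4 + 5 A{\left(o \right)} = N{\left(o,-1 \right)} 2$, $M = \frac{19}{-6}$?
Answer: $- \frac{340697}{750} \approx -454.26$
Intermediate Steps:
$M = - \frac{19}{6}$ ($M = 19 \left(- \frac{1}{6}\right) = - \frac{19}{6} \approx -3.1667$)
$A{\left(o \right)} = - \frac{4}{5} - \frac{2 o}{5}$ ($A{\left(o \right)} = - \frac{4}{5} + \frac{- o 2}{5} = - \frac{4}{5} + \frac{\left(-2\right) o}{5} = - \frac{4}{5} - \frac{2 o}{5}$)
$J{\left(W \right)} = W + \left(- \frac{4}{5} - \frac{2 W}{5}\right)^{3}$
$B = 142$ ($B = 77 + 65 = 142$)
$\left(B + M\right) J{\left(-5 \right)} = \left(142 - \frac{19}{6}\right) \left(-5 - \frac{8 \left(2 - 5\right)^{3}}{125}\right) = \frac{833 \left(-5 - \frac{8 \left(-3\right)^{3}}{125}\right)}{6} = \frac{833 \left(-5 - - \frac{216}{125}\right)}{6} = \frac{833 \left(-5 + \frac{216}{125}\right)}{6} = \frac{833}{6} \left(- \frac{409}{125}\right) = - \frac{340697}{750}$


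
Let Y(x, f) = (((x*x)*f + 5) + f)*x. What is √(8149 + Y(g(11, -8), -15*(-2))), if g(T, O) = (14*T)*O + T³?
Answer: 2*√7280146 ≈ 5396.4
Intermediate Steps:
g(T, O) = T³ + 14*O*T (g(T, O) = 14*O*T + T³ = T³ + 14*O*T)
Y(x, f) = x*(5 + f + f*x²) (Y(x, f) = ((x²*f + 5) + f)*x = ((f*x² + 5) + f)*x = ((5 + f*x²) + f)*x = (5 + f + f*x²)*x = x*(5 + f + f*x²))
√(8149 + Y(g(11, -8), -15*(-2))) = √(8149 + (11*(11² + 14*(-8)))*(5 - 15*(-2) + (-15*(-2))*(11*(11² + 14*(-8)))²)) = √(8149 + (11*(121 - 112))*(5 + 30 + 30*(11*(121 - 112))²)) = √(8149 + (11*9)*(5 + 30 + 30*(11*9)²)) = √(8149 + 99*(5 + 30 + 30*99²)) = √(8149 + 99*(5 + 30 + 30*9801)) = √(8149 + 99*(5 + 30 + 294030)) = √(8149 + 99*294065) = √(8149 + 29112435) = √29120584 = 2*√7280146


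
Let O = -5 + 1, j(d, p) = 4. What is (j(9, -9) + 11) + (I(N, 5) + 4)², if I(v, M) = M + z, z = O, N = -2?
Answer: 40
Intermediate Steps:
O = -4
z = -4
I(v, M) = -4 + M (I(v, M) = M - 4 = -4 + M)
(j(9, -9) + 11) + (I(N, 5) + 4)² = (4 + 11) + ((-4 + 5) + 4)² = 15 + (1 + 4)² = 15 + 5² = 15 + 25 = 40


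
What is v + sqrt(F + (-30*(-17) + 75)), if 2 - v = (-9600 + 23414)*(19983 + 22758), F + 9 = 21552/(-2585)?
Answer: -590424172 + 4*sqrt(237078105)/2585 ≈ -5.9042e+8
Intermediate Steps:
F = -44817/2585 (F = -9 + 21552/(-2585) = -9 + 21552*(-1/2585) = -9 - 21552/2585 = -44817/2585 ≈ -17.337)
v = -590424172 (v = 2 - (-9600 + 23414)*(19983 + 22758) = 2 - 13814*42741 = 2 - 1*590424174 = 2 - 590424174 = -590424172)
v + sqrt(F + (-30*(-17) + 75)) = -590424172 + sqrt(-44817/2585 + (-30*(-17) + 75)) = -590424172 + sqrt(-44817/2585 + (510 + 75)) = -590424172 + sqrt(-44817/2585 + 585) = -590424172 + sqrt(1467408/2585) = -590424172 + 4*sqrt(237078105)/2585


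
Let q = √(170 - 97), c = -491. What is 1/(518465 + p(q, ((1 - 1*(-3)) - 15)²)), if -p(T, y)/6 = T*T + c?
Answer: 1/520973 ≈ 1.9195e-6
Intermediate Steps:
q = √73 ≈ 8.5440
p(T, y) = 2946 - 6*T² (p(T, y) = -6*(T*T - 491) = -6*(T² - 491) = -6*(-491 + T²) = 2946 - 6*T²)
1/(518465 + p(q, ((1 - 1*(-3)) - 15)²)) = 1/(518465 + (2946 - 6*(√73)²)) = 1/(518465 + (2946 - 6*73)) = 1/(518465 + (2946 - 438)) = 1/(518465 + 2508) = 1/520973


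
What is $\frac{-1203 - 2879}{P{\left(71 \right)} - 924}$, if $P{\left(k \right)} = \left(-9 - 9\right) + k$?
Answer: $\frac{314}{67} \approx 4.6866$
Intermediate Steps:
$P{\left(k \right)} = -18 + k$
$\frac{-1203 - 2879}{P{\left(71 \right)} - 924} = \frac{-1203 - 2879}{\left(-18 + 71\right) - 924} = - \frac{4082}{53 - 924} = - \frac{4082}{-871} = \left(-4082\right) \left(- \frac{1}{871}\right) = \frac{314}{67}$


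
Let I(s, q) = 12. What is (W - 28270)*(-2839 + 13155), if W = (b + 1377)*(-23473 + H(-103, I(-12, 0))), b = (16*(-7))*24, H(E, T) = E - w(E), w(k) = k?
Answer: 317163697228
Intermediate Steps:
H(E, T) = 0 (H(E, T) = E - E = 0)
b = -2688 (b = -112*24 = -2688)
W = 30773103 (W = (-2688 + 1377)*(-23473 + 0) = -1311*(-23473) = 30773103)
(W - 28270)*(-2839 + 13155) = (30773103 - 28270)*(-2839 + 13155) = 30744833*10316 = 317163697228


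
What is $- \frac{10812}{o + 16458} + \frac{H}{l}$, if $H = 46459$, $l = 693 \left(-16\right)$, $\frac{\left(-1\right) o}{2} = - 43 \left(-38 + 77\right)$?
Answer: $- \frac{12384871}{2615184} \approx -4.7358$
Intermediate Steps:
$o = 3354$ ($o = - 2 \left(- 43 \left(-38 + 77\right)\right) = - 2 \left(\left(-43\right) 39\right) = \left(-2\right) \left(-1677\right) = 3354$)
$l = -11088$
$- \frac{10812}{o + 16458} + \frac{H}{l} = - \frac{10812}{3354 + 16458} + \frac{46459}{-11088} = - \frac{10812}{19812} + 46459 \left(- \frac{1}{11088}\right) = \left(-10812\right) \frac{1}{19812} - \frac{6637}{1584} = - \frac{901}{1651} - \frac{6637}{1584} = - \frac{12384871}{2615184}$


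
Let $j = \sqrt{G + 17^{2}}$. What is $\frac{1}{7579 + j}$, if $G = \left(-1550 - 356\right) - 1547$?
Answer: $\frac{7579}{57444405} - \frac{2 i \sqrt{791}}{57444405} \approx 0.00013194 - 9.792 \cdot 10^{-7} i$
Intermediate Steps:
$G = -3453$ ($G = -1906 - 1547 = -3453$)
$j = 2 i \sqrt{791}$ ($j = \sqrt{-3453 + 17^{2}} = \sqrt{-3453 + 289} = \sqrt{-3164} = 2 i \sqrt{791} \approx 56.249 i$)
$\frac{1}{7579 + j} = \frac{1}{7579 + 2 i \sqrt{791}}$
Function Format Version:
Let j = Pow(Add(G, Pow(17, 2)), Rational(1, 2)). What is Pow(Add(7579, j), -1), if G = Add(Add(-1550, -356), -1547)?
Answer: Add(Rational(7579, 57444405), Mul(Rational(-2, 57444405), I, Pow(791, Rational(1, 2)))) ≈ Add(0.00013194, Mul(-9.7920e-7, I))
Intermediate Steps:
G = -3453 (G = Add(-1906, -1547) = -3453)
j = Mul(2, I, Pow(791, Rational(1, 2))) (j = Pow(Add(-3453, Pow(17, 2)), Rational(1, 2)) = Pow(Add(-3453, 289), Rational(1, 2)) = Pow(-3164, Rational(1, 2)) = Mul(2, I, Pow(791, Rational(1, 2))) ≈ Mul(56.249, I))
Pow(Add(7579, j), -1) = Pow(Add(7579, Mul(2, I, Pow(791, Rational(1, 2)))), -1)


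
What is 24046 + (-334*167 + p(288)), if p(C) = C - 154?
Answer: -31598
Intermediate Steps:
p(C) = -154 + C
24046 + (-334*167 + p(288)) = 24046 + (-334*167 + (-154 + 288)) = 24046 + (-55778 + 134) = 24046 - 55644 = -31598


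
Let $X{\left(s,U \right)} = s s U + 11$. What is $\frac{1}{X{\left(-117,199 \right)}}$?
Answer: $\frac{1}{2724122} \approx 3.6709 \cdot 10^{-7}$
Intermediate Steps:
$X{\left(s,U \right)} = 11 + U s^{2}$ ($X{\left(s,U \right)} = s^{2} U + 11 = U s^{2} + 11 = 11 + U s^{2}$)
$\frac{1}{X{\left(-117,199 \right)}} = \frac{1}{11 + 199 \left(-117\right)^{2}} = \frac{1}{11 + 199 \cdot 13689} = \frac{1}{11 + 2724111} = \frac{1}{2724122}$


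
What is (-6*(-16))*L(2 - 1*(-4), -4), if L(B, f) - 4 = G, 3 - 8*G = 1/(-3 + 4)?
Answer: 408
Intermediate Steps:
G = ¼ (G = 3/8 - 1/(8*(-3 + 4)) = 3/8 - ⅛/1 = 3/8 - ⅛*1 = 3/8 - ⅛ = ¼ ≈ 0.25000)
L(B, f) = 17/4 (L(B, f) = 4 + ¼ = 17/4)
(-6*(-16))*L(2 - 1*(-4), -4) = -6*(-16)*(17/4) = 96*(17/4) = 408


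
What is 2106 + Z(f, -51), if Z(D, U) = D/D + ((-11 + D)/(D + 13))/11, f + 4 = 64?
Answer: 1691970/803 ≈ 2107.1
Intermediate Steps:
f = 60 (f = -4 + 64 = 60)
Z(D, U) = 1 + (-11 + D)/(11*(13 + D)) (Z(D, U) = 1 + ((-11 + D)/(13 + D))*(1/11) = 1 + (-11 + D)/(11*(13 + D)))
2106 + Z(f, -51) = 2106 + 12*(11 + 60)/(11*(13 + 60)) = 2106 + (12/11)*71/73 = 2106 + (12/11)*(1/73)*71 = 2106 + 852/803 = 1691970/803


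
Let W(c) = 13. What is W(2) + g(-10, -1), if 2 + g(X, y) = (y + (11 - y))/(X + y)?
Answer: 10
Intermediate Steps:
g(X, y) = -2 + 11/(X + y) (g(X, y) = -2 + (y + (11 - y))/(X + y) = -2 + 11/(X + y))
W(2) + g(-10, -1) = 13 + (11 - 2*(-10) - 2*(-1))/(-10 - 1) = 13 + (11 + 20 + 2)/(-11) = 13 - 1/11*33 = 13 - 3 = 10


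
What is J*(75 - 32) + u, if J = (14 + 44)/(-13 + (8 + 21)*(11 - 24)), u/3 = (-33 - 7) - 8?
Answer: -29327/195 ≈ -150.39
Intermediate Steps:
u = -144 (u = 3*((-33 - 7) - 8) = 3*(-40 - 8) = 3*(-48) = -144)
J = -29/195 (J = 58/(-13 + 29*(-13)) = 58/(-13 - 377) = 58/(-390) = 58*(-1/390) = -29/195 ≈ -0.14872)
J*(75 - 32) + u = -29*(75 - 32)/195 - 144 = -29/195*43 - 144 = -1247/195 - 144 = -29327/195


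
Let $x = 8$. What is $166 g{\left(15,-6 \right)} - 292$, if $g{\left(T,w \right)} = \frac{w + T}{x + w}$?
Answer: $455$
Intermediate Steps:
$g{\left(T,w \right)} = \frac{T + w}{8 + w}$ ($g{\left(T,w \right)} = \frac{w + T}{8 + w} = \frac{T + w}{8 + w}$)
$166 g{\left(15,-6 \right)} - 292 = 166 \frac{15 - 6}{8 - 6} - 292 = 166 \cdot \frac{1}{2} \cdot 9 - 292 = 166 \cdot \frac{9}{2} - 292 = 747 - 292 = 455$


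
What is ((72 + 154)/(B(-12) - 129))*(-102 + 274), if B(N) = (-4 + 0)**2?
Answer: -344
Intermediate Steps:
B(N) = 16 (B(N) = (-4)**2 = 16)
((72 + 154)/(B(-12) - 129))*(-102 + 274) = ((72 + 154)/(16 - 129))*(-102 + 274) = (226/(-113))*172 = (226*(-1/113))*172 = -2*172 = -344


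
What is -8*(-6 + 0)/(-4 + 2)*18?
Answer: -432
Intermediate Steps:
-8*(-6 + 0)/(-4 + 2)*18 = -(-48)/(-2)*18 = -(-48)*(-1)/2*18 = -8*3*18 = -24*18 = -432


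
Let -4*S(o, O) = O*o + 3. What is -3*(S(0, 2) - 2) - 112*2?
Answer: -863/4 ≈ -215.75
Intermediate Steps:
S(o, O) = -¾ - O*o/4 (S(o, O) = -(O*o + 3)/4 = -(3 + O*o)/4 = -¾ - O*o/4)
-3*(S(0, 2) - 2) - 112*2 = -3*((-¾ - ¼*2*0) - 2) - 112*2 = -3*((-¾ + 0) - 2) - 224 = -3*(-¾ - 2) - 224 = -3*(-11/4) - 224 = 33/4 - 224 = -863/4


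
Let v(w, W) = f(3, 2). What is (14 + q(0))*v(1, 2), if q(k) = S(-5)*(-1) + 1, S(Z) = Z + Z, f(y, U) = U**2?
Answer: 100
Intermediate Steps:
S(Z) = 2*Z
v(w, W) = 4 (v(w, W) = 2**2 = 4)
q(k) = 11 (q(k) = (2*(-5))*(-1) + 1 = -10*(-1) + 1 = 10 + 1 = 11)
(14 + q(0))*v(1, 2) = (14 + 11)*4 = 25*4 = 100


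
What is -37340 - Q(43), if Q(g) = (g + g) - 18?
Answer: -37408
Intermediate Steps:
Q(g) = -18 + 2*g (Q(g) = 2*g - 18 = -18 + 2*g)
-37340 - Q(43) = -37340 - (-18 + 2*43) = -37340 - (-18 + 86) = -37340 - 1*68 = -37340 - 68 = -37408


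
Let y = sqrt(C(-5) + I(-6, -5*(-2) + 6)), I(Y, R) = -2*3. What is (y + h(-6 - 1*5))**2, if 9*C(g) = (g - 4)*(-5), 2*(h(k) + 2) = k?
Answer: 221/4 - 15*I ≈ 55.25 - 15.0*I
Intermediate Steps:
h(k) = -2 + k/2
C(g) = 20/9 - 5*g/9 (C(g) = ((g - 4)*(-5))/9 = ((-4 + g)*(-5))/9 = (20 - 5*g)/9 = 20/9 - 5*g/9)
I(Y, R) = -6
y = I (y = sqrt((20/9 - 5/9*(-5)) - 6) = sqrt((20/9 + 25/9) - 6) = sqrt(5 - 6) = sqrt(-1) = I ≈ 1.0*I)
(y + h(-6 - 1*5))**2 = (I + (-2 + (-6 - 1*5)/2))**2 = (I + (-2 + (-6 - 5)/2))**2 = (I + (-2 + (1/2)*(-11)))**2 = (I + (-2 - 11/2))**2 = (I - 15/2)**2 = (-15/2 + I)**2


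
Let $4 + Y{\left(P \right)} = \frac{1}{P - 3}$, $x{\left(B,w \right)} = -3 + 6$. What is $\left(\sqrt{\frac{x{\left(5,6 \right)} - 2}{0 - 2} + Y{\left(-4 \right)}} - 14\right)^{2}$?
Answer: $\frac{\left(196 - i \sqrt{910}\right)^{2}}{196} \approx 191.36 - 60.332 i$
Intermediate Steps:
$x{\left(B,w \right)} = 3$
$Y{\left(P \right)} = -4 + \frac{1}{-3 + P}$ ($Y{\left(P \right)} = -4 + \frac{1}{P - 3} = -4 + \frac{1}{-3 + P}$)
$\left(\sqrt{\frac{x{\left(5,6 \right)} - 2}{0 - 2} + Y{\left(-4 \right)}} - 14\right)^{2} = \left(\sqrt{\frac{3 - 2}{0 - 2} + \frac{13 - -16}{-3 - 4}} - 14\right)^{2} = \left(\sqrt{1 \frac{1}{-2} + \frac{13 + 16}{-7}} - 14\right)^{2} = \left(\sqrt{1 \left(- \frac{1}{2}\right) - \frac{29}{7}} - 14\right)^{2} = \left(\sqrt{- \frac{1}{2} - \frac{29}{7}} - 14\right)^{2} = \left(\sqrt{- \frac{65}{14}} - 14\right)^{2} = \left(\frac{i \sqrt{910}}{14} - 14\right)^{2} = \left(-14 + \frac{i \sqrt{910}}{14}\right)^{2}$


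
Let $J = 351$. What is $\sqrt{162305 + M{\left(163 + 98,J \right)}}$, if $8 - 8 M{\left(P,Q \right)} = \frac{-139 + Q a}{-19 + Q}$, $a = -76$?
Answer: $\frac{\sqrt{71564517466}}{664} \approx 402.88$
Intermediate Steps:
$M{\left(P,Q \right)} = 1 - \frac{-139 - 76 Q}{8 \left(-19 + Q\right)}$ ($M{\left(P,Q \right)} = 1 - \frac{\left(-139 + Q \left(-76\right)\right) \frac{1}{-19 + Q}}{8} = 1 - \frac{\left(-139 - 76 Q\right) \frac{1}{-19 + Q}}{8} = 1 - \frac{\frac{1}{-19 + Q} \left(-139 - 76 Q\right)}{8} = 1 - \frac{-139 - 76 Q}{8 \left(-19 + Q\right)}$)
$\sqrt{162305 + M{\left(163 + 98,J \right)}} = \sqrt{162305 + \frac{-13 + 84 \cdot 351}{8 \left(-19 + 351\right)}} = \sqrt{162305 + \frac{-13 + 29484}{8 \cdot 332}} = \sqrt{162305 + \frac{1}{8} \cdot \frac{1}{332} \cdot 29471} = \sqrt{162305 + \frac{29471}{2656}} = \sqrt{\frac{431111551}{2656}} = \frac{\sqrt{71564517466}}{664}$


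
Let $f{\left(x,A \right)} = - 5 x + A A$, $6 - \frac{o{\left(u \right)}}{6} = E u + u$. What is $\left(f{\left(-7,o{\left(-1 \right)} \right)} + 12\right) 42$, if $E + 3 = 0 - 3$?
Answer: $3486$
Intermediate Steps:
$E = -6$ ($E = -3 + \left(0 - 3\right) = -3 - 3 = -6$)
$o{\left(u \right)} = 36 + 30 u$ ($o{\left(u \right)} = 36 - 6 \left(- 6 u + u\right) = 36 - 6 \left(- 5 u\right) = 36 + 30 u$)
$f{\left(x,A \right)} = A^{2} - 5 x$ ($f{\left(x,A \right)} = - 5 x + A^{2} = A^{2} - 5 x$)
$\left(f{\left(-7,o{\left(-1 \right)} \right)} + 12\right) 42 = \left(\left(\left(36 + 30 \left(-1\right)\right)^{2} - -35\right) + 12\right) 42 = \left(\left(\left(36 - 30\right)^{2} + 35\right) + 12\right) 42 = \left(\left(6^{2} + 35\right) + 12\right) 42 = \left(\left(36 + 35\right) + 12\right) 42 = \left(71 + 12\right) 42 = 83 \cdot 42 = 3486$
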